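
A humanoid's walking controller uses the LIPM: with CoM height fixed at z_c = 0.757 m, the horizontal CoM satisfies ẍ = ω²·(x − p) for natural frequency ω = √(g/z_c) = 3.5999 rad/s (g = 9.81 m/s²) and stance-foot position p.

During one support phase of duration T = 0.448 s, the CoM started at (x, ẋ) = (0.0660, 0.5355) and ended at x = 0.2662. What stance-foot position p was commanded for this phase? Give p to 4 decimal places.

p = 0.1643

ωT = 3.5999·0.448 = 1.612755; cosh(ωT) = 2.607976, sinh(ωT) = 2.408638
x(T) = p + (x₀−p)·cosh(ωT) + (ẋ₀/ω)·sinh(ωT) ⇒ p·(1 − cosh) = x(T) − x₀·cosh − (ẋ₀/ω)·sinh
numerator   = 0.2662 − (0.0660)·2.607976 − (0.5355/3.5999)·2.408638 = -0.264221
denominator = 1 − 2.607976 = -1.607976
p = -0.264221 / -1.607976 = 0.1643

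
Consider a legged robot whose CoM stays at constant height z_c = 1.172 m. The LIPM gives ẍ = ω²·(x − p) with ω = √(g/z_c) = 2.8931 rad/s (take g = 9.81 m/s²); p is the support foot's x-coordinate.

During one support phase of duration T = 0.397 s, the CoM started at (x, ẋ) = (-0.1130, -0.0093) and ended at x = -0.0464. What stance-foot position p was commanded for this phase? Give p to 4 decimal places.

p = -0.2098

ωT = 2.8931·0.397 = 1.148561; cosh(ωT) = 1.735372, sinh(ωT) = 1.418279
x(T) = p + (x₀−p)·cosh(ωT) + (ẋ₀/ω)·sinh(ωT) ⇒ p·(1 − cosh) = x(T) − x₀·cosh − (ẋ₀/ω)·sinh
numerator   = -0.0464 − (-0.1130)·1.735372 − (-0.0093/2.8931)·1.418279 = 0.154256
denominator = 1 − 1.735372 = -0.735372
p = 0.154256 / -0.735372 = -0.2098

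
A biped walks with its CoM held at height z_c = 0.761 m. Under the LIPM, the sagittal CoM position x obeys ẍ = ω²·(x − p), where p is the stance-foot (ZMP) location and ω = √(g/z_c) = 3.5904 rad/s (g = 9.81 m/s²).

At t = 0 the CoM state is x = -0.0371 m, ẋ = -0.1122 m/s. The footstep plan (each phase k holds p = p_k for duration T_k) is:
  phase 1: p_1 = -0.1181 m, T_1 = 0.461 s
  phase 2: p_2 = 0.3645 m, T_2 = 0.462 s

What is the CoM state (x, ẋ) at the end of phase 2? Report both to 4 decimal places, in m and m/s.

phase 1: p=-0.1181, T=0.461, ωT=1.655174, cosh=2.712526, sinh=2.521467; start (x,ẋ)=(-0.037100, -0.112200) → end (x,ẋ)=(0.022819, 0.428954)
phase 2: p=0.3645, T=0.462, ωT=1.658765, cosh=2.721596, sinh=2.531222; start (x,ẋ)=(0.022819, 0.428954) → end (x,ẋ)=(-0.263007, -1.937795)

x = -0.2630, ẋ = -1.9378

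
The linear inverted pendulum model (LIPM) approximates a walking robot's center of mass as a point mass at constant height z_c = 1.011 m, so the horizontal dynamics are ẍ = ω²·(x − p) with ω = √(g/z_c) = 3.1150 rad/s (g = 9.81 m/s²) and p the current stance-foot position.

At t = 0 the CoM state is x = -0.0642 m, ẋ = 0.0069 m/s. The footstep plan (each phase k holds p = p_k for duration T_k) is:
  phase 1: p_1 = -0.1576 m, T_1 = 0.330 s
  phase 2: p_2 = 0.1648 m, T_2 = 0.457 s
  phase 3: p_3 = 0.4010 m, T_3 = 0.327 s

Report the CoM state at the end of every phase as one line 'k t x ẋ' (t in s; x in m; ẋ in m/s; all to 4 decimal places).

1 0.3300 -0.0077 0.3655
2 0.7870 0.0155 -0.2478
3 1.1140 -0.2982 -1.8339

phase 1: p=-0.1576, T=0.330, ωT=1.027950, cosh=1.576535, sinh=1.218795; start (x,ẋ)=(-0.064200, 0.006900) → end (x,ẋ)=(-0.007652, 0.365476)
phase 2: p=0.1648, T=0.457, ωT=1.423555, cosh=2.196355, sinh=1.955499; start (x,ẋ)=(-0.007652, 0.365476) → end (x,ẋ)=(0.015468, -0.247756)
phase 3: p=0.4010, T=0.327, ωT=1.018605, cosh=1.565214, sinh=1.204115; start (x,ẋ)=(0.015468, -0.247756) → end (x,ẋ)=(-0.298210, -1.833851)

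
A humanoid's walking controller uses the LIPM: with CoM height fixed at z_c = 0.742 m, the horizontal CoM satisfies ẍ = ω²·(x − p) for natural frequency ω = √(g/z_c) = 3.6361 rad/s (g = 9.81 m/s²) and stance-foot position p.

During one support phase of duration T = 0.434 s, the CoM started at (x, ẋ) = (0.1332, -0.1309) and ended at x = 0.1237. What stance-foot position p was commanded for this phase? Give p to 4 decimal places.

p = 0.0847

ωT = 3.6361·0.434 = 1.578067; cosh(ωT) = 2.525978, sinh(ωT) = 2.319604
x(T) = p + (x₀−p)·cosh(ωT) + (ẋ₀/ω)·sinh(ωT) ⇒ p·(1 − cosh) = x(T) − x₀·cosh − (ẋ₀/ω)·sinh
numerator   = 0.1237 − (0.1332)·2.525978 − (-0.1309/3.6361)·2.319604 = -0.129254
denominator = 1 − 2.525978 = -1.525978
p = -0.129254 / -1.525978 = 0.0847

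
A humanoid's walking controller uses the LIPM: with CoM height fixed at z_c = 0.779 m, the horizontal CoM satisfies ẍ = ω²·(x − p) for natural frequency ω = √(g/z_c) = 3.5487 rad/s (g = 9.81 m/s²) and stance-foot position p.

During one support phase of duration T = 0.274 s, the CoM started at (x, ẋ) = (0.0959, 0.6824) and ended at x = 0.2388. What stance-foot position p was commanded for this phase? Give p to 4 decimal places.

ωT = 3.5487·0.274 = 0.972344; cosh(ωT) = 1.511165, sinh(ωT) = 1.132969
x(T) = p + (x₀−p)·cosh(ωT) + (ẋ₀/ω)·sinh(ωT) ⇒ p·(1 − cosh) = x(T) − x₀·cosh − (ẋ₀/ω)·sinh
numerator   = 0.2388 − (0.0959)·1.511165 − (0.6824/3.5487)·1.132969 = -0.123986
denominator = 1 − 1.511165 = -0.511165
p = -0.123986 / -0.511165 = 0.2426

p = 0.2426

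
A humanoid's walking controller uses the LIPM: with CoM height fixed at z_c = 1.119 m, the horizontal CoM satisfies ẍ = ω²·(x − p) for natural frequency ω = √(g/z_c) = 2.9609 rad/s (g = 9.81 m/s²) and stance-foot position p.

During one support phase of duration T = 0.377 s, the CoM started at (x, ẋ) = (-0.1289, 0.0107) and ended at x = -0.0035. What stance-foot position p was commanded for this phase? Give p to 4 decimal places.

ωT = 2.9609·0.377 = 1.116259; cosh(ωT) = 1.690457, sinh(ωT) = 1.362954
x(T) = p + (x₀−p)·cosh(ωT) + (ẋ₀/ω)·sinh(ωT) ⇒ p·(1 − cosh) = x(T) − x₀·cosh − (ẋ₀/ω)·sinh
numerator   = -0.0035 − (-0.1289)·1.690457 − (0.0107/2.9609)·1.362954 = 0.209474
denominator = 1 − 1.690457 = -0.690457
p = 0.209474 / -0.690457 = -0.3034

p = -0.3034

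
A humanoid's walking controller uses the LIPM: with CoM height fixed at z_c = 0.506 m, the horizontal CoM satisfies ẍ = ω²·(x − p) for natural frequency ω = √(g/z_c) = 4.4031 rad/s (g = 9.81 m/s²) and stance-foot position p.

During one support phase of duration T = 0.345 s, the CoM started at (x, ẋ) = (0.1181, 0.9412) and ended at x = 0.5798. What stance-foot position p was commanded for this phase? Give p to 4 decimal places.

p = 0.1203

ωT = 4.4031·0.345 = 1.519070; cosh(ωT) = 2.393444, sinh(ωT) = 2.174529
x(T) = p + (x₀−p)·cosh(ωT) + (ẋ₀/ω)·sinh(ωT) ⇒ p·(1 − cosh) = x(T) − x₀·cosh − (ẋ₀/ω)·sinh
numerator   = 0.5798 − (0.1181)·2.393444 − (0.9412/4.4031)·2.174529 = -0.167690
denominator = 1 − 2.393444 = -1.393444
p = -0.167690 / -1.393444 = 0.1203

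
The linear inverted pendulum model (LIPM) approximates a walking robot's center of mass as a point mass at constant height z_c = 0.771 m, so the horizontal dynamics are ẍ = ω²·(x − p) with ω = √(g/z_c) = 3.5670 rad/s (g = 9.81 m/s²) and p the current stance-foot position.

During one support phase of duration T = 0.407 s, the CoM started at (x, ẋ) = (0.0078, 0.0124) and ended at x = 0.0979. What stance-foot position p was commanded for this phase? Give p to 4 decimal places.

ωT = 3.5670·0.407 = 1.451769; cosh(ωT) = 2.252409, sinh(ωT) = 2.018253
x(T) = p + (x₀−p)·cosh(ωT) + (ẋ₀/ω)·sinh(ωT) ⇒ p·(1 − cosh) = x(T) − x₀·cosh − (ẋ₀/ω)·sinh
numerator   = 0.0979 − (0.0078)·2.252409 − (0.0124/3.5670)·2.018253 = 0.073315
denominator = 1 − 2.252409 = -1.252409
p = 0.073315 / -1.252409 = -0.0585

p = -0.0585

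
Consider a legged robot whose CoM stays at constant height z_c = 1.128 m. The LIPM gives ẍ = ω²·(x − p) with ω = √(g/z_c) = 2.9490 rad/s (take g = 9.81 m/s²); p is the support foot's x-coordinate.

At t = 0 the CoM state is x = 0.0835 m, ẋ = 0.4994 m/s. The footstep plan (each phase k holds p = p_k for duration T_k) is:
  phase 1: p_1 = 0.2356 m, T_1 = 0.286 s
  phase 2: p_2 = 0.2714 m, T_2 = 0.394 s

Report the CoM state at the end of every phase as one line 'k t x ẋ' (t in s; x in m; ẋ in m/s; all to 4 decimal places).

phase 1: p=0.2356, T=0.286, ωT=0.843414, cosh=1.377264, sinh=0.947025; start (x,ẋ)=(0.083500, 0.499400) → end (x,ẋ)=(0.186493, 0.263024)
phase 2: p=0.2714, T=0.394, ωT=1.161906, cosh=1.754454, sinh=1.441565; start (x,ẋ)=(0.186493, 0.263024) → end (x,ẋ)=(0.251008, 0.100508)

1 0.2860 0.1865 0.2630
2 0.6800 0.2510 0.1005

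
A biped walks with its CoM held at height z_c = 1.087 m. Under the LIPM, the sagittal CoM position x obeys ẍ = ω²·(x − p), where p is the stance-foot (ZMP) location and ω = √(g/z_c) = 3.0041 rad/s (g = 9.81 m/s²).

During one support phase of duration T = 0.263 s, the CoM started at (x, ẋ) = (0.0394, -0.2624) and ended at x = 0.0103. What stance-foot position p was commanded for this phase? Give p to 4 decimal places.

ωT = 3.0041·0.263 = 0.790078; cosh(ωT) = 1.328689, sinh(ωT) = 0.874880
x(T) = p + (x₀−p)·cosh(ωT) + (ẋ₀/ω)·sinh(ωT) ⇒ p·(1 − cosh) = x(T) − x₀·cosh − (ẋ₀/ω)·sinh
numerator   = 0.0103 − (0.0394)·1.328689 − (-0.2624/3.0041)·0.874880 = 0.034368
denominator = 1 − 1.328689 = -0.328689
p = 0.034368 / -0.328689 = -0.1046

p = -0.1046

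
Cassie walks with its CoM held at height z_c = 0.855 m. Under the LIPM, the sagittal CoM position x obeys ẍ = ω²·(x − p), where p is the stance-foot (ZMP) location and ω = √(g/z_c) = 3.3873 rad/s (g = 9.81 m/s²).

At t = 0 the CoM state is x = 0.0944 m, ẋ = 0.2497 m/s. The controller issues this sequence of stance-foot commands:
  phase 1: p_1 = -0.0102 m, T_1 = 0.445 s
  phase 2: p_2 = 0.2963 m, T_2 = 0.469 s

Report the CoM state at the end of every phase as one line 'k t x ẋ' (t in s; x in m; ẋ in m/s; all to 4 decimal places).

phase 1: p=-0.0102, T=0.445, ωT=1.507349, cosh=2.368120, sinh=2.146624; start (x,ẋ)=(0.094400, 0.249700) → end (x,ẋ)=(0.395747, 1.351893)
phase 2: p=0.2963, T=0.469, ωT=1.588644, cosh=2.550652, sinh=2.346450; start (x,ẋ)=(0.395747, 1.351893) → end (x,ẋ)=(1.486438, 4.238628)

1 0.4450 0.3957 1.3519
2 0.9140 1.4864 4.2386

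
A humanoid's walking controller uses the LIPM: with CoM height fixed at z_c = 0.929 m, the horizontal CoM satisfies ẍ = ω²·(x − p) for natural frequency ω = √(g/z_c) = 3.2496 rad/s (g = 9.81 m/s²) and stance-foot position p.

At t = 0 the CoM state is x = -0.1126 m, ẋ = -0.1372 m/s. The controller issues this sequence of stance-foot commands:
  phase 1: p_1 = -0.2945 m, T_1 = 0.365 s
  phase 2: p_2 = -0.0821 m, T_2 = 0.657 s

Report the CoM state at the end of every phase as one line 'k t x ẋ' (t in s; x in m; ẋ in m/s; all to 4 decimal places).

phase 1: p=-0.2945, T=0.365, ωT=1.186104, cosh=1.789854, sinh=1.484445; start (x,ẋ)=(-0.112600, -0.137200) → end (x,ẋ)=(-0.031600, 0.631891)
phase 2: p=-0.0821, T=0.657, ωT=2.134987, cosh=4.287592, sinh=4.169346; start (x,ẋ)=(-0.031600, 0.631891) → end (x,ẋ)=(0.945162, 3.393505)

1 0.3650 -0.0316 0.6319
2 1.0220 0.9452 3.3935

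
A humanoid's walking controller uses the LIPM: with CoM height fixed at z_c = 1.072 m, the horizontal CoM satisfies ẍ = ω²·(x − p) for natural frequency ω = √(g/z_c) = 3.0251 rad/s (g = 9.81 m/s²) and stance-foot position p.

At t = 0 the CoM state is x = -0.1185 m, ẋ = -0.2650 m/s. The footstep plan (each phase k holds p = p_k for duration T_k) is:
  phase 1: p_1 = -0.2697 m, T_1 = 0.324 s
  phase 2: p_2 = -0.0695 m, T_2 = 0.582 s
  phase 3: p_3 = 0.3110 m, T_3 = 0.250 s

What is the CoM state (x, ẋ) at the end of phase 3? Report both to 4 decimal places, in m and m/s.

phase 1: p=-0.2697, T=0.324, ωT=0.980132, cosh=1.520035, sinh=1.144774; start (x,ẋ)=(-0.118500, -0.265000) → end (x,ẋ)=(-0.140153, 0.120805)
phase 2: p=-0.0695, T=0.582, ωT=1.760608, cosh=2.993957, sinh=2.822017; start (x,ẋ)=(-0.140153, 0.120805) → end (x,ẋ)=(-0.168338, -0.241475)
phase 3: p=0.3110, T=0.250, ωT=0.756275, cosh=1.299869, sinh=0.830457; start (x,ẋ)=(-0.168338, -0.241475) → end (x,ẋ)=(-0.378367, -1.518088)

x = -0.3784, ẋ = -1.5181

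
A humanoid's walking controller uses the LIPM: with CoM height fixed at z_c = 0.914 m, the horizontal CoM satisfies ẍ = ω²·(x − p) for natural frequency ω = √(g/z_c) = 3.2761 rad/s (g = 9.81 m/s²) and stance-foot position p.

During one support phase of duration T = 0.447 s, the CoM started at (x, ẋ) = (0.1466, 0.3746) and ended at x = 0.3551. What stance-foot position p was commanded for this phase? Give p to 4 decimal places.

ωT = 3.2761·0.447 = 1.464417; cosh(ωT) = 2.278116, sinh(ωT) = 2.046903
x(T) = p + (x₀−p)·cosh(ωT) + (ẋ₀/ω)·sinh(ωT) ⇒ p·(1 − cosh) = x(T) − x₀·cosh − (ẋ₀/ω)·sinh
numerator   = 0.3551 − (0.1466)·2.278116 − (0.3746/3.2761)·2.046903 = -0.212921
denominator = 1 − 2.278116 = -1.278116
p = -0.212921 / -1.278116 = 0.1666

p = 0.1666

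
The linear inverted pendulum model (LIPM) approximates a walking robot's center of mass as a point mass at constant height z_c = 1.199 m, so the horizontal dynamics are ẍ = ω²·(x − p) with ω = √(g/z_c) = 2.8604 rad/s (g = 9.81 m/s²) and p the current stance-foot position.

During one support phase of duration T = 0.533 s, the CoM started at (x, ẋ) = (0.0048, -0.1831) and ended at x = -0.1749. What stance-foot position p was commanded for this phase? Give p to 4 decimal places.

p = 0.0330

ωT = 2.8604·0.533 = 1.524593; cosh(ωT) = 2.405492, sinh(ωT) = 2.187783
x(T) = p + (x₀−p)·cosh(ωT) + (ẋ₀/ω)·sinh(ωT) ⇒ p·(1 − cosh) = x(T) − x₀·cosh − (ẋ₀/ω)·sinh
numerator   = -0.1749 − (0.0048)·2.405492 − (-0.1831/2.8604)·2.187783 = -0.046402
denominator = 1 − 2.405492 = -1.405492
p = -0.046402 / -1.405492 = 0.0330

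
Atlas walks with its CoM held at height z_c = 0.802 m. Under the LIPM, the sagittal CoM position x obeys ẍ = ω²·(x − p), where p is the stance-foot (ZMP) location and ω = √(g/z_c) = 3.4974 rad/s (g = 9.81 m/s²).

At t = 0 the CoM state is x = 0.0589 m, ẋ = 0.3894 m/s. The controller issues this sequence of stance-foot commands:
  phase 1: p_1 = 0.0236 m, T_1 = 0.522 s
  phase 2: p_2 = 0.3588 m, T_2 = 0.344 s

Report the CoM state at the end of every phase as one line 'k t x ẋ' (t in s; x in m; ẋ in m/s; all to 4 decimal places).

1 0.5220 0.4726 1.6130
2 0.8660 1.2641 3.5310

phase 1: p=0.0236, T=0.522, ωT=1.825643, cosh=3.183949, sinh=3.022835; start (x,ẋ)=(0.058900, 0.389400) → end (x,ẋ)=(0.472555, 1.613023)
phase 2: p=0.3588, T=0.344, ωT=1.203106, cosh=1.815352, sinh=1.515092; start (x,ẋ)=(0.472555, 1.613023) → end (x,ẋ)=(1.264076, 3.530982)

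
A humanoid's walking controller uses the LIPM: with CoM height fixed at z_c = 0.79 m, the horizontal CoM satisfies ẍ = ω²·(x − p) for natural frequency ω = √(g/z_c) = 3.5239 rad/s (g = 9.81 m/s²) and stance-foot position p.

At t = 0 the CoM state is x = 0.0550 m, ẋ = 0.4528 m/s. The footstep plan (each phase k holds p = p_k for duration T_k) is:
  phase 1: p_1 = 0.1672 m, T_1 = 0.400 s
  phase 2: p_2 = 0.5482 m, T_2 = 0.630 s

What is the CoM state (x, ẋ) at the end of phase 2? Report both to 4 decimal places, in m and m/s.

phase 1: p=0.1672, T=0.400, ωT=1.409560, cosh=2.169202, sinh=1.924951; start (x,ẋ)=(0.055000, 0.452800) → end (x,ẋ)=(0.171160, 0.221124)
phase 2: p=0.5482, T=0.630, ωT=2.220057, cosh=4.658229, sinh=4.549626; start (x,ẋ)=(0.171160, 0.221124) → end (x,ẋ)=(-0.922649, -5.014815)

x = -0.9226, ẋ = -5.0148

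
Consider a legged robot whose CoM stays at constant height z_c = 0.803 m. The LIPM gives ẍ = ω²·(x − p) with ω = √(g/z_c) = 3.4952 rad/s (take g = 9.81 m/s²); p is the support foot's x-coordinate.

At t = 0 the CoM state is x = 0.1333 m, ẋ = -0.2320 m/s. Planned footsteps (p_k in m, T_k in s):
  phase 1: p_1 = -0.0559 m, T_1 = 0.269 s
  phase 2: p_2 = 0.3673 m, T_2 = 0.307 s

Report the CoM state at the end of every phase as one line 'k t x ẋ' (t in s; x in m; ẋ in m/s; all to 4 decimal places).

1 0.2690 0.1513 0.3752
2 0.5760 0.1531 -0.3623

phase 1: p=-0.0559, T=0.269, ωT=0.940209, cosh=1.475531, sinh=1.084985; start (x,ẋ)=(0.133300, -0.232000) → end (x,ẋ)=(0.151253, 0.375168)
phase 2: p=0.3673, T=0.307, ωT=1.073026, cosh=1.633094, sinh=1.291122; start (x,ẋ)=(0.151253, 0.375168) → end (x,ẋ)=(0.153061, -0.362278)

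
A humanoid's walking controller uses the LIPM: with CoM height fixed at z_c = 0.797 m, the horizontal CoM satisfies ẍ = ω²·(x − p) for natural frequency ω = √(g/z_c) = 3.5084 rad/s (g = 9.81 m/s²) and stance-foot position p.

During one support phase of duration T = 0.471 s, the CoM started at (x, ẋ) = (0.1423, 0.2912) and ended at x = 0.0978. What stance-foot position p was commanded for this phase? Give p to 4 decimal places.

p = 0.2907

ωT = 3.5084·0.471 = 1.652456; cosh(ωT) = 2.705682, sinh(ωT) = 2.514104
x(T) = p + (x₀−p)·cosh(ωT) + (ẋ₀/ω)·sinh(ωT) ⇒ p·(1 − cosh) = x(T) − x₀·cosh − (ẋ₀/ω)·sinh
numerator   = 0.0978 − (0.1423)·2.705682 − (0.2912/3.5084)·2.514104 = -0.495891
denominator = 1 − 2.705682 = -1.705682
p = -0.495891 / -1.705682 = 0.2907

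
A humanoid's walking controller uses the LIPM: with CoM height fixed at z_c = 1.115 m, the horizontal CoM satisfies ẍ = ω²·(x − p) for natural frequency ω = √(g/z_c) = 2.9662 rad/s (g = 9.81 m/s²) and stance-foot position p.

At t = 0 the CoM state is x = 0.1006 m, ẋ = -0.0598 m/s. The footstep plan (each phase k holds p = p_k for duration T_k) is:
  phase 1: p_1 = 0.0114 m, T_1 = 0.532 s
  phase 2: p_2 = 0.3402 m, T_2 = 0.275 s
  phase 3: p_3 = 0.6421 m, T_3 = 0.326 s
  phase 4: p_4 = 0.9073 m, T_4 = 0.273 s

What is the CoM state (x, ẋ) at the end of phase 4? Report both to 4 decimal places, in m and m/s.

x = -0.3407, ẋ = -3.1323

phase 1: p=0.0114, T=0.532, ωT=1.578018, cosh=2.525864, sinh=2.319481; start (x,ẋ)=(0.100600, -0.059800) → end (x,ẋ)=(0.189945, 0.462653)
phase 2: p=0.3402, T=0.275, ωT=0.815705, cosh=1.351548, sinh=0.909221; start (x,ẋ)=(0.189945, 0.462653) → end (x,ẋ)=(0.278939, 0.220071)
phase 3: p=0.6421, T=0.326, ωT=0.966981, cosh=1.505111, sinh=1.124882; start (x,ẋ)=(0.278939, 0.220071) → end (x,ẋ)=(0.178961, -0.880499)
phase 4: p=0.9073, T=0.273, ωT=0.809773, cosh=1.346178, sinh=0.901219; start (x,ẋ)=(0.178961, -0.880499) → end (x,ẋ)=(-0.340695, -3.132301)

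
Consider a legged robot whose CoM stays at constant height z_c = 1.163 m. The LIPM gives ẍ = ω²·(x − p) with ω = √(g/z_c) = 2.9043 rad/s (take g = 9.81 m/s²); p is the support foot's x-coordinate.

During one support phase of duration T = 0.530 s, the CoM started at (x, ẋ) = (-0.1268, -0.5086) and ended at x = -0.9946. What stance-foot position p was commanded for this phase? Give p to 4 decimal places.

ωT = 2.9043·0.530 = 1.539279; cosh(ωT) = 2.437882, sinh(ωT) = 2.223346
x(T) = p + (x₀−p)·cosh(ωT) + (ẋ₀/ω)·sinh(ωT) ⇒ p·(1 − cosh) = x(T) − x₀·cosh − (ẋ₀/ω)·sinh
numerator   = -0.9946 − (-0.1268)·2.437882 − (-0.5086/2.9043)·2.223346 = -0.296125
denominator = 1 − 2.437882 = -1.437882
p = -0.296125 / -1.437882 = 0.2059

p = 0.2059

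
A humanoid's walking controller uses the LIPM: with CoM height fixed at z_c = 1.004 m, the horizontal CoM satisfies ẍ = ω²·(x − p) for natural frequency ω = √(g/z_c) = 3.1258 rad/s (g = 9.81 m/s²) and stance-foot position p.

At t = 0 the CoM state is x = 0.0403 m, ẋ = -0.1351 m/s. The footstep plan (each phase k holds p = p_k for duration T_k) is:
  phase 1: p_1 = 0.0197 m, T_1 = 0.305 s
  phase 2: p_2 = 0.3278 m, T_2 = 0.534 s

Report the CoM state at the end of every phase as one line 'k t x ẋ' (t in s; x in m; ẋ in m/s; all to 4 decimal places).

phase 1: p=0.0197, T=0.305, ωT=0.953369, cosh=1.489938, sinh=1.104498; start (x,ẋ)=(0.040300, -0.135100) → end (x,ẋ)=(0.002655, -0.130170)
phase 2: p=0.3278, T=0.534, ωT=1.669177, cosh=2.748100, sinh=2.559698; start (x,ẋ)=(0.002655, -0.130170) → end (x,ẋ)=(-0.672326, -2.959238)

1 0.3050 0.0027 -0.1302
2 0.8390 -0.6723 -2.9592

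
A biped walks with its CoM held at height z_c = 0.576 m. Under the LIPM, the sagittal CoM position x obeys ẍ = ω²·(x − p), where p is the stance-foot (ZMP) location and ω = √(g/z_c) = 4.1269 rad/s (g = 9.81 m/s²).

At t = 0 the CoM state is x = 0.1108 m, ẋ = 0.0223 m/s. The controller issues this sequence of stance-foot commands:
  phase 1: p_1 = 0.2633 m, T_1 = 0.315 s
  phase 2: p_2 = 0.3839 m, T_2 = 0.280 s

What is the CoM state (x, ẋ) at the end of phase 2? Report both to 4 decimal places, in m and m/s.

phase 1: p=0.2633, T=0.315, ωT=1.299974, cosh=1.970869, sinh=1.698330; start (x,ẋ)=(0.110800, 0.022300) → end (x,ẋ)=(-0.028081, -1.024898)
phase 2: p=0.3839, T=0.280, ωT=1.155532, cosh=1.745301, sinh=1.430411; start (x,ẋ)=(-0.028081, -1.024898) → end (x,ẋ)=(-0.690366, -4.220743)

x = -0.6904, ẋ = -4.2207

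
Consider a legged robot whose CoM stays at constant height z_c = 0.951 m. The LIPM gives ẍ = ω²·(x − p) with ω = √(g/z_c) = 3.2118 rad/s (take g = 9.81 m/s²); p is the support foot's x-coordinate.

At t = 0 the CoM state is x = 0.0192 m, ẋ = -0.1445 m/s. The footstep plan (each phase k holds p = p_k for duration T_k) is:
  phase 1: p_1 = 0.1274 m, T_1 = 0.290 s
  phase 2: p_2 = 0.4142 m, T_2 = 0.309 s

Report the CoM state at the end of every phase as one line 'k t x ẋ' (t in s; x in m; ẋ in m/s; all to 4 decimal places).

1 0.2900 -0.0795 -0.5844
2 0.5990 -0.5549 -2.7415

phase 1: p=0.1274, T=0.290, ωT=0.931422, cosh=1.466054, sinh=1.072061; start (x,ẋ)=(0.019200, -0.144500) → end (x,ẋ)=(-0.079460, -0.584404)
phase 2: p=0.4142, T=0.309, ωT=0.992446, cosh=1.534247, sinh=1.163578; start (x,ẋ)=(-0.079460, -0.584404) → end (x,ẋ)=(-0.554915, -2.741516)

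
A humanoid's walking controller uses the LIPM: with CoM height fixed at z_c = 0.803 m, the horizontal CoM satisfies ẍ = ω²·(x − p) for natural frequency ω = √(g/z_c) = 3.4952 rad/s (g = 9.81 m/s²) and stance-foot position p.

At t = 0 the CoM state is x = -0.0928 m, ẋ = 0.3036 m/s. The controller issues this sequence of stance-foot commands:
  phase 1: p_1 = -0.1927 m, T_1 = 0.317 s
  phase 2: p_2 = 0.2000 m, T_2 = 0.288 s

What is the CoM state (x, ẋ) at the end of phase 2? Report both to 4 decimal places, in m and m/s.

phase 1: p=-0.1927, T=0.317, ωT=1.107978, cosh=1.679228, sinh=1.349002; start (x,ẋ)=(-0.092800, 0.303600) → end (x,ẋ)=(0.092232, 0.980845)
phase 2: p=0.2000, T=0.288, ωT=1.006618, cosh=1.550891, sinh=1.185438; start (x,ẋ)=(0.092232, 0.980845) → end (x,ẋ)=(0.365529, 1.074664)

x = 0.3655, ẋ = 1.0747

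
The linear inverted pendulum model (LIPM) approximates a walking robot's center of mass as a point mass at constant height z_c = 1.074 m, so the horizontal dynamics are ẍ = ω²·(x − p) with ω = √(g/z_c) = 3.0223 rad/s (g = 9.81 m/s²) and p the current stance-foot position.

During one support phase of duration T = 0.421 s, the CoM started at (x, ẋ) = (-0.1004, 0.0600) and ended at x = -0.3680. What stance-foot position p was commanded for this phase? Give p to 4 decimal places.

ωT = 3.0223·0.421 = 1.272388; cosh(ωT) = 1.924764, sinh(ωT) = 1.644603
x(T) = p + (x₀−p)·cosh(ωT) + (ẋ₀/ω)·sinh(ωT) ⇒ p·(1 − cosh) = x(T) − x₀·cosh − (ẋ₀/ω)·sinh
numerator   = -0.3680 − (-0.1004)·1.924764 − (0.0600/3.0223)·1.644603 = -0.207403
denominator = 1 − 1.924764 = -0.924764
p = -0.207403 / -0.924764 = 0.2243

p = 0.2243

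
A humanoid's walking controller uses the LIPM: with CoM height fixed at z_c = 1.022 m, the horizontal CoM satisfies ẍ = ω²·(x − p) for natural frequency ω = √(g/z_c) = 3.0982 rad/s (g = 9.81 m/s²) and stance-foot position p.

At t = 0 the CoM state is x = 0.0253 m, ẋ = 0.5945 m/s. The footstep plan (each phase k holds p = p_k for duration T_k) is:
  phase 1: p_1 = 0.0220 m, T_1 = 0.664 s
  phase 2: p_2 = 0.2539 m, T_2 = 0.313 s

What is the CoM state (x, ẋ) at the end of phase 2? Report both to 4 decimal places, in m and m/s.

x = 1.9133, ẋ = 5.4419

phase 1: p=0.0220, T=0.664, ωT=2.057205, cosh=3.975940, sinh=3.848129; start (x,ẋ)=(0.025300, 0.594500) → end (x,ẋ)=(0.773521, 2.403040)
phase 2: p=0.2539, T=0.313, ωT=0.969737, cosh=1.508216, sinh=1.129033; start (x,ẋ)=(0.773521, 2.403040) → end (x,ẋ)=(1.913307, 5.441924)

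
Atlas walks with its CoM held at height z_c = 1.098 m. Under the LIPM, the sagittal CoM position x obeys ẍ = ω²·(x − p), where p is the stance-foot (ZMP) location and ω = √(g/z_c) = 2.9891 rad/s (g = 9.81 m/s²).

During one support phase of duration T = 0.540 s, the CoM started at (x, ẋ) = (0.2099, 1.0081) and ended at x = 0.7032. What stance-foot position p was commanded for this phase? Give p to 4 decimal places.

p = 0.4086

ωT = 2.9891·0.540 = 1.614114; cosh(ωT) = 2.611251, sinh(ωT) = 2.412184
x(T) = p + (x₀−p)·cosh(ωT) + (ẋ₀/ω)·sinh(ωT) ⇒ p·(1 − cosh) = x(T) − x₀·cosh − (ẋ₀/ω)·sinh
numerator   = 0.7032 − (0.2099)·2.611251 − (1.0081/2.9891)·2.412184 = -0.658432
denominator = 1 − 2.611251 = -1.611251
p = -0.658432 / -1.611251 = 0.4086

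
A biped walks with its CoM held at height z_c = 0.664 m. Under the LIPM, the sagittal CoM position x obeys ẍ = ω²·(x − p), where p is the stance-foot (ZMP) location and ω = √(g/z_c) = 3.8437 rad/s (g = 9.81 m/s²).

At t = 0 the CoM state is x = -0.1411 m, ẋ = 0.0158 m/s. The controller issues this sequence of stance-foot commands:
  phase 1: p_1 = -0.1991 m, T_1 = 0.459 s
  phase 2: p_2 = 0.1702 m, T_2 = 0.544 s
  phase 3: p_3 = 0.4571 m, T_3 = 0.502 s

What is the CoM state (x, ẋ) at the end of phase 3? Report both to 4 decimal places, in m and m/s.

x = -0.7428, ẋ = -4.4269

phase 1: p=-0.1991, T=0.459, ωT=1.764258, cosh=3.004278, sinh=2.832964; start (x,ẋ)=(-0.141100, 0.015800) → end (x,ẋ)=(-0.013207, 0.679033)
phase 2: p=0.1702, T=0.544, ωT=2.090973, cosh=4.108175, sinh=3.984609; start (x,ẋ)=(-0.013207, 0.679033) → end (x,ẋ)=(0.120660, -0.019403)
phase 3: p=0.4571, T=0.502, ωT=1.929537, cosh=3.515770, sinh=3.370554; start (x,ẋ)=(0.120660, -0.019403) → end (x,ẋ)=(-0.742761, -4.426935)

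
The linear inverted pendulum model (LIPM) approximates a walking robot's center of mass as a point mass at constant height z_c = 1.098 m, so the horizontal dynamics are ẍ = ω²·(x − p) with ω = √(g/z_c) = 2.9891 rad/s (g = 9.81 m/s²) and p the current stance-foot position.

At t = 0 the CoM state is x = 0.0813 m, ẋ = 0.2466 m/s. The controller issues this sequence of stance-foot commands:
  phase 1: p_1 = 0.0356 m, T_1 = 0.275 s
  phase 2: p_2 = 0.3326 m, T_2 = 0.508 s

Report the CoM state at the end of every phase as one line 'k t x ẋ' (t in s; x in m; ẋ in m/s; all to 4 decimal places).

phase 1: p=0.0356, T=0.275, ωT=0.822003, cosh=1.357301, sinh=0.917750; start (x,ẋ)=(0.081300, 0.246600) → end (x,ẋ)=(0.173343, 0.460077)
phase 2: p=0.3326, T=0.508, ωT=1.518463, cosh=2.392125, sinh=2.173077; start (x,ẋ)=(0.173343, 0.460077) → end (x,ẋ)=(0.286113, 0.066099)

1 0.2750 0.1733 0.4601
2 0.7830 0.2861 0.0661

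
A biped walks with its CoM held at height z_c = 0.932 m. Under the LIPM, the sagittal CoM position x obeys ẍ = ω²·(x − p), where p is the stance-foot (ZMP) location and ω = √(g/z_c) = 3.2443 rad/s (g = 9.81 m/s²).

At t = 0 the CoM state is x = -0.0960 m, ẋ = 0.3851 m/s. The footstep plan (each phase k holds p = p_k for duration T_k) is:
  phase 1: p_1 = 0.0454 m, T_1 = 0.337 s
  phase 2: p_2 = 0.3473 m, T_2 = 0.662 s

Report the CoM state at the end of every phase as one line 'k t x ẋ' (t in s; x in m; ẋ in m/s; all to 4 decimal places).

phase 1: p=0.0454, T=0.337, ωT=1.093329, cosh=1.659646, sinh=1.324547; start (x,ẋ)=(-0.096000, 0.385100) → end (x,ẋ)=(-0.032050, 0.031502)
phase 2: p=0.3473, T=0.662, ωT=2.147727, cosh=4.341057, sinh=4.224307; start (x,ẋ)=(-0.032050, 0.031502) → end (x,ẋ)=(-1.258460, -5.062205)

1 0.3370 -0.0320 0.0315
2 0.9990 -1.2585 -5.0622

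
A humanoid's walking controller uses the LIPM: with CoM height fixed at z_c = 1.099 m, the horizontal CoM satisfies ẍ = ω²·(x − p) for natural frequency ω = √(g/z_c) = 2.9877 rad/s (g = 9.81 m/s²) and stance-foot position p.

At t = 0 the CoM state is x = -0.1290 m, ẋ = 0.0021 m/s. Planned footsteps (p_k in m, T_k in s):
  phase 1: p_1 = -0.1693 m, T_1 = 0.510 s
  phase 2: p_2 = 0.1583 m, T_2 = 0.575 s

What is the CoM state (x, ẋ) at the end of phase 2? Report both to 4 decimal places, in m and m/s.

x = -0.2588, ẋ = -1.0752

phase 1: p=-0.1693, T=0.510, ωT=1.523727, cosh=2.403598, sinh=2.185700; start (x,ẋ)=(-0.129000, 0.002100) → end (x,ẋ)=(-0.070899, 0.268215)
phase 2: p=0.1583, T=0.575, ωT=1.717927, cosh=2.876202, sinh=2.696764; start (x,ẋ)=(-0.070899, 0.268215) → end (x,ẋ)=(-0.258825, -1.075241)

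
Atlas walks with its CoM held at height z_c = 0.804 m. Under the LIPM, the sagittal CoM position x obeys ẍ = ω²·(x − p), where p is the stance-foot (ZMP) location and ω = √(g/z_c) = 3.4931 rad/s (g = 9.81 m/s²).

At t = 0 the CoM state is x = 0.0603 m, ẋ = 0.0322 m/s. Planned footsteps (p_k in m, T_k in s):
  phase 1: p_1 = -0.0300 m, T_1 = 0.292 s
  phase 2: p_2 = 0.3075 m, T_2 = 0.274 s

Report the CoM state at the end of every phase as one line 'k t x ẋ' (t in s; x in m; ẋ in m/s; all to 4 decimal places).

1 0.2920 0.1226 0.4309
2 0.5660 0.1682 -0.0731

phase 1: p=-0.0300, T=0.292, ωT=1.019985, cosh=1.566877, sinh=1.206277; start (x,ẋ)=(0.060300, 0.032200) → end (x,ẋ)=(0.122609, 0.430946)
phase 2: p=0.3075, T=0.274, ωT=0.957109, cosh=1.494080, sinh=1.110078; start (x,ẋ)=(0.122609, 0.430946) → end (x,ẋ)=(0.168209, -0.073070)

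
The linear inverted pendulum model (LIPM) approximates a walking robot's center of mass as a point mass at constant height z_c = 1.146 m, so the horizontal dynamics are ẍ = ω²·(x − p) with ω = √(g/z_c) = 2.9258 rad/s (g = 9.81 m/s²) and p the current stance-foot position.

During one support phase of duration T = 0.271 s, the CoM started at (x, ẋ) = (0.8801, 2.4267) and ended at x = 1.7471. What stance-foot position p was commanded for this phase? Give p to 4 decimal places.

ωT = 2.9258·0.271 = 0.792892; cosh(ωT) = 1.331156, sinh(ωT) = 0.878622
x(T) = p + (x₀−p)·cosh(ωT) + (ẋ₀/ω)·sinh(ωT) ⇒ p·(1 − cosh) = x(T) − x₀·cosh − (ẋ₀/ω)·sinh
numerator   = 1.7471 − (0.8801)·1.331156 − (2.4267/2.9258)·0.878622 = -0.153191
denominator = 1 − 1.331156 = -0.331156
p = -0.153191 / -0.331156 = 0.4626

p = 0.4626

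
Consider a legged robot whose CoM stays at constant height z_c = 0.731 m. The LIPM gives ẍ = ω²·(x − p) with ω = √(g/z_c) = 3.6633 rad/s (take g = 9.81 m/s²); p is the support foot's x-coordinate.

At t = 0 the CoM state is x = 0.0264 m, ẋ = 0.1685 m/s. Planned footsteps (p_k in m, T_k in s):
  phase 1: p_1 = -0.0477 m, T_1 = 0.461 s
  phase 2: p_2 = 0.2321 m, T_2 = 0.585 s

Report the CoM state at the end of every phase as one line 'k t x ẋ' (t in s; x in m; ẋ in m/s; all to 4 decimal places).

phase 1: p=-0.0477, T=0.461, ωT=1.688781, cosh=2.798812, sinh=2.614068; start (x,ẋ)=(0.026400, 0.168500) → end (x,ẋ)=(0.279931, 1.181190)
phase 2: p=0.2321, T=0.585, ωT=2.143031, cosh=4.321267, sinh=4.203968; start (x,ẋ)=(0.279931, 1.181190) → end (x,ẋ)=(1.794311, 5.840848)

1 0.4610 0.2799 1.1812
2 1.0460 1.7943 5.8408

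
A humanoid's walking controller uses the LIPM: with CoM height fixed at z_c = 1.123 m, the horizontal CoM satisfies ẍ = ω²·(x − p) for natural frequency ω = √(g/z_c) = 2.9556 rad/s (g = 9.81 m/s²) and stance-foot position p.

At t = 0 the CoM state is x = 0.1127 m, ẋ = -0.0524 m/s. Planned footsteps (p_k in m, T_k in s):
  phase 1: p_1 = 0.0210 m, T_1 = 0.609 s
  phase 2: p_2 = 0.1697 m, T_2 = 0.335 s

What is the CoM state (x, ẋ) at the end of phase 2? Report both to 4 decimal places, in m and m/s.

phase 1: p=0.0210, T=0.609, ωT=1.799960, cosh=3.107357, sinh=2.942051; start (x,ẋ)=(0.112700, -0.052400) → end (x,ẋ)=(0.253785, 0.634554)
phase 2: p=0.1697, T=0.335, ωT=0.990126, cosh=1.531552, sinh=1.160022; start (x,ẋ)=(0.253785, 0.634554) → end (x,ẋ)=(0.547532, 1.260143)

x = 0.5475, ẋ = 1.2601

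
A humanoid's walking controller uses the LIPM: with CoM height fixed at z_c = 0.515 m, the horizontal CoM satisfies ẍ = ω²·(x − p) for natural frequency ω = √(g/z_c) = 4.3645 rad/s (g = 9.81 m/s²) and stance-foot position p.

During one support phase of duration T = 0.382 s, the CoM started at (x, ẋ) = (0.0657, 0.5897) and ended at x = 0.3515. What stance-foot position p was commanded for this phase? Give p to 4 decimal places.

ωT = 4.3645·0.382 = 1.667239; cosh(ωT) = 2.743144, sinh(ωT) = 2.554377
x(T) = p + (x₀−p)·cosh(ωT) + (ẋ₀/ω)·sinh(ωT) ⇒ p·(1 − cosh) = x(T) − x₀·cosh − (ẋ₀/ω)·sinh
numerator   = 0.3515 − (0.0657)·2.743144 − (0.5897/4.3645)·2.554377 = -0.173854
denominator = 1 − 2.743144 = -1.743144
p = -0.173854 / -1.743144 = 0.0997

p = 0.0997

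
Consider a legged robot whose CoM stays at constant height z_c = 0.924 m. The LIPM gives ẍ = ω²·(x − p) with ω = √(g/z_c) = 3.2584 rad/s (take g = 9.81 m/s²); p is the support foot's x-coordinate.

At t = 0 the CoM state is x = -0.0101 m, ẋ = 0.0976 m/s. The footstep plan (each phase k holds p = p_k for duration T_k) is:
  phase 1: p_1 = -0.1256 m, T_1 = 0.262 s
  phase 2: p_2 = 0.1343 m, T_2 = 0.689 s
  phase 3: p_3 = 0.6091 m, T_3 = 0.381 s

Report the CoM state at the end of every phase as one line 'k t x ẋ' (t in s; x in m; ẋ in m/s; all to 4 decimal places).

1 0.2620 0.0634 0.4971
2 0.9510 0.5080 1.2947
3 1.3320 1.0497 1.9049

phase 1: p=-0.1256, T=0.262, ωT=0.853701, cosh=1.387079, sinh=0.961243; start (x,ẋ)=(-0.010100, 0.097600) → end (x,ẋ)=(0.063400, 0.497138)
phase 2: p=0.1343, T=0.689, ωT=2.245038, cosh=4.773347, sinh=4.667423; start (x,ẋ)=(0.063400, 0.497138) → end (x,ẋ)=(0.507984, 1.294742)
phase 3: p=0.6091, T=0.381, ωT=1.241450, cosh=1.874797, sinh=1.585832; start (x,ẋ)=(0.507984, 1.294742) → end (x,ẋ)=(1.049667, 1.904885)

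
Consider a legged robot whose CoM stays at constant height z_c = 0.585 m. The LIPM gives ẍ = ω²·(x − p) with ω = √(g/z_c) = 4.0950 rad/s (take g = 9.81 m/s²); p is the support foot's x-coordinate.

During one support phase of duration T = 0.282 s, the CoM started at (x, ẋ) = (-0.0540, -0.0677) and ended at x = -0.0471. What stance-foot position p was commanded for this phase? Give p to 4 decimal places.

p = -0.0950

ωT = 4.0950·0.282 = 1.154790; cosh(ωT) = 1.744240, sinh(ωT) = 1.429117
x(T) = p + (x₀−p)·cosh(ωT) + (ẋ₀/ω)·sinh(ωT) ⇒ p·(1 − cosh) = x(T) − x₀·cosh − (ẋ₀/ω)·sinh
numerator   = -0.0471 − (-0.0540)·1.744240 − (-0.0677/4.0950)·1.429117 = 0.070716
denominator = 1 − 1.744240 = -0.744240
p = 0.070716 / -0.744240 = -0.0950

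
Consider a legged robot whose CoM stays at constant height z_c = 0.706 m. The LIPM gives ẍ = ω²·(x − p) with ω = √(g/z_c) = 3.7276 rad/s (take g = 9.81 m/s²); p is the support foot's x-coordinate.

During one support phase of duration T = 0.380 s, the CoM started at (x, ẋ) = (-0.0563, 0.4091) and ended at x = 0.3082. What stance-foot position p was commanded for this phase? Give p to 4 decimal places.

ωT = 3.7276·0.380 = 1.416488; cosh(ωT) = 2.182590, sinh(ωT) = 1.940026
x(T) = p + (x₀−p)·cosh(ωT) + (ẋ₀/ω)·sinh(ωT) ⇒ p·(1 − cosh) = x(T) − x₀·cosh − (ẋ₀/ω)·sinh
numerator   = 0.3082 − (-0.0563)·2.182590 − (0.4091/3.7276)·1.940026 = 0.218164
denominator = 1 − 2.182590 = -1.182590
p = 0.218164 / -1.182590 = -0.1845

p = -0.1845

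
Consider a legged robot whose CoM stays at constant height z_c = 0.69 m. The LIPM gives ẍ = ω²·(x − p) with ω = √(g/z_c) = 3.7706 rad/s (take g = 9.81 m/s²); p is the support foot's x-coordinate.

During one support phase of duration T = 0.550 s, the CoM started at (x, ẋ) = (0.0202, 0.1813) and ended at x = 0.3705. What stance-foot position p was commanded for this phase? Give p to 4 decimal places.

ωT = 3.7706·0.550 = 2.073830; cosh(ωT) = 4.040468, sinh(ωT) = 3.914765
x(T) = p + (x₀−p)·cosh(ωT) + (ẋ₀/ω)·sinh(ωT) ⇒ p·(1 − cosh) = x(T) − x₀·cosh − (ẋ₀/ω)·sinh
numerator   = 0.3705 − (0.0202)·4.040468 − (0.1813/3.7706)·3.914765 = 0.100651
denominator = 1 − 4.040468 = -3.040468
p = 0.100651 / -3.040468 = -0.0331

p = -0.0331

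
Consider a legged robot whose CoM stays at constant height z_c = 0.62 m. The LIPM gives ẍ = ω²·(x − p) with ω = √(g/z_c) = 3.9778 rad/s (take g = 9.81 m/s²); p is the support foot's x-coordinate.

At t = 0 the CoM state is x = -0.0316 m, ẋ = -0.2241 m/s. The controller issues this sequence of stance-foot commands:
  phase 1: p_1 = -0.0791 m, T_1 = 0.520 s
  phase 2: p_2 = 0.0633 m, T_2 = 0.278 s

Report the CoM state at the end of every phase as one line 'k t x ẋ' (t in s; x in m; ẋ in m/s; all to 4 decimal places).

1 0.5200 -0.1075 -0.1652
2 0.7980 -0.2789 -1.1910

phase 1: p=-0.0791, T=0.520, ωT=2.068456, cosh=4.019489, sinh=3.893108; start (x,ẋ)=(-0.031600, -0.224100) → end (x,ẋ)=(-0.107503, -0.165182)
phase 2: p=0.0633, T=0.278, ωT=1.105828, cosh=1.676332, sinh=1.345395; start (x,ẋ)=(-0.107503, -0.165182) → end (x,ẋ)=(-0.278891, -1.190988)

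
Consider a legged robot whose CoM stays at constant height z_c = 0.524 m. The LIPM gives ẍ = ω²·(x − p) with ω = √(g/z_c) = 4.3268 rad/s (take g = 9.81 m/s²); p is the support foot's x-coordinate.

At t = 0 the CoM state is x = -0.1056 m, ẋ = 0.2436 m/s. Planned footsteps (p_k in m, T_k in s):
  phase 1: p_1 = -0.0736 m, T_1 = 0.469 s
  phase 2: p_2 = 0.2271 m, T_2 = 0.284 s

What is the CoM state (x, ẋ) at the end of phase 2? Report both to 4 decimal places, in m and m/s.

phase 1: p=-0.0736, T=0.469, ωT=2.029269, cosh=3.869978, sinh=3.738546; start (x,ẋ)=(-0.105600, 0.243600) → end (x,ẋ)=(0.013042, 0.425096)
phase 2: p=0.2271, T=0.284, ωT=1.228811, cosh=1.854903, sinh=1.562262; start (x,ẋ)=(0.013042, 0.425096) → end (x,ẋ)=(-0.016469, -0.658434)

x = -0.0165, ẋ = -0.6584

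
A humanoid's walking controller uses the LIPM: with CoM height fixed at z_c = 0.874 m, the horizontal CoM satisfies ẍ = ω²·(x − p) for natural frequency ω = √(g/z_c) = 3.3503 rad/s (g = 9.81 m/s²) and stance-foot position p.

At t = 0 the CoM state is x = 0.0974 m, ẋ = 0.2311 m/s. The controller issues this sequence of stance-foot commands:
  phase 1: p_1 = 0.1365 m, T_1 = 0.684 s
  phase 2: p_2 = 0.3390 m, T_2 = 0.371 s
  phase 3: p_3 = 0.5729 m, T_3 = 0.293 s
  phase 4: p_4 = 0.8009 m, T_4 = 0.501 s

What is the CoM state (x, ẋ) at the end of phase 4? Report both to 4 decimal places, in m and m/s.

x = 0.7913, ẋ = 0.1798

phase 1: p=0.1365, T=0.684, ωT=2.291605, cosh=4.995953, sinh=4.894849; start (x,ẋ)=(0.097400, 0.231100) → end (x,ẋ)=(0.278800, 0.513356)
phase 2: p=0.3390, T=0.371, ωT=1.242961, cosh=1.877195, sinh=1.588667; start (x,ẋ)=(0.278800, 0.513356) → end (x,ẋ)=(0.469418, 0.643251)
phase 3: p=0.5729, T=0.293, ωT=0.981638, cosh=1.521760, sinh=1.147064; start (x,ẋ)=(0.469418, 0.643251) → end (x,ẋ)=(0.635659, 0.581192)
phase 4: p=0.8009, T=0.501, ωT=1.678500, cosh=2.772084, sinh=2.585431; start (x,ẋ)=(0.635659, 0.581192) → end (x,ẋ)=(0.791345, 0.179804)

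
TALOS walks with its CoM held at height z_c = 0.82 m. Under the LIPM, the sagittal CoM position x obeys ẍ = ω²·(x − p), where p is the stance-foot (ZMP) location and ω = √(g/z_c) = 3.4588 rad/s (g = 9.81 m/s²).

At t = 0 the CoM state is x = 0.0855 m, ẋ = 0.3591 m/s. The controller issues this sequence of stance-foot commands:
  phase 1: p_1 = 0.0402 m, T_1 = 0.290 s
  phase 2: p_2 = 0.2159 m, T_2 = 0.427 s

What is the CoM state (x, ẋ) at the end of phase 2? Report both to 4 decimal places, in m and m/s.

x = 0.6990, ẋ = 1.8266

phase 1: p=0.0402, T=0.290, ωT=1.003052, cosh=1.546675, sinh=1.179916; start (x,ẋ)=(0.085500, 0.359100) → end (x,ẋ)=(0.232766, 0.740284)
phase 2: p=0.2159, T=0.427, ωT=1.476908, cosh=2.303862, sinh=2.075520; start (x,ẋ)=(0.232766, 0.740284) → end (x,ẋ)=(0.698978, 1.826589)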